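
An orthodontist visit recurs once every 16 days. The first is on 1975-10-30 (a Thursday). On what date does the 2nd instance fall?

1975-11-15

The 2nd occurrence is 1 interval after the first: 1 × 16 = 16 days after 1975-10-30.
October has 31 days — 1 day to the end of October leaves 15.
15 days into November → 1975-11-15.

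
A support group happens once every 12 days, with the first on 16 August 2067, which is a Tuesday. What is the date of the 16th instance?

12 February 2068

The 16th occurrence is 15 intervals after the first: 15 × 12 = 180 days after 16 August 2067.
August has 31 days — 15 days to the end of August leaves 165.
September has 30 days (135 left).
October has 31 days (104 left).
November has 30 days (74 left).
December has 31 days (43 left).
January has 31 days (12 left).
12 days into February → 12 February 2068.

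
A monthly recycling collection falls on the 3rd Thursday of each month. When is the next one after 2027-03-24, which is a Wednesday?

March 2027 starts on a Monday; its first Thursday is the 4th, so the 3rd Thursday is the 18th — 2027-03-18.
That is not after 2027-03-24, so look at April 2027.
April 2027 starts on a Thursday; its first Thursday is the 1st, so the 3rd Thursday is the 15th — 2027-04-15.

2027-04-15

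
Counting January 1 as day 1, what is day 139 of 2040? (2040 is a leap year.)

January has 31 days (139 − 31 = 108 remain).
February has 29 days (108 − 29 = 79 remain).
March has 31 days (79 − 31 = 48 remain).
April has 30 days (48 − 30 = 18 remain).
18 into May → May 18.

18 May 2040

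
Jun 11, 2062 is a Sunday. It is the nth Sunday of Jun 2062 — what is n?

2nd

Day 11 falls in week ⌈11/7⌉ of the month.
Days 1–7 hold the 1st Sunday, 8–14 the 2nd, 15–21 the 3rd, 22–28 the 4th, 29–31 the 5th.
11 is in the range for the 2nd.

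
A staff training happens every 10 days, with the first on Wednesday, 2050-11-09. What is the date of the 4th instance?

The 4th occurrence is 3 intervals after the first: 3 × 10 = 30 days after 2050-11-09.
November has 30 days — 21 days to the end of November leaves 9.
9 days into December → 2050-12-09.

2050-12-09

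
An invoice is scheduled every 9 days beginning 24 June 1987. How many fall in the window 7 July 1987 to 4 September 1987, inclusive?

7

Occurrences land 9·i days after 24 June 1987 for i = 0, 1, 2, …
7 July 1987 is 13 days after the start; 13 ÷ 9 = 1 remainder 4; since the remainder is 4, round up to i = 2. First occurrence in the window: #3 on 12 July 1987 (2×9 = 18 days in).
4 September 1987 is 72 days after the start; 72 ÷ 9 = 8 remainder 0. Last occurrence in the window: #9 on 4 September 1987.
Occurrences #3 through #9: 7 in total.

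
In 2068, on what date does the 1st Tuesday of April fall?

April 3, 2068

April 2068 begins on a Sunday, so the first Tuesday is April 3 (2 days later).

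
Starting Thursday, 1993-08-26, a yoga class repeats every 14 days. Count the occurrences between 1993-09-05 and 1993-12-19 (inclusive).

Occurrences land 14·i days after 1993-08-26 for i = 0, 1, 2, …
1993-09-05 is 10 days after the start; 10 ÷ 14 = 0 remainder 10; since the remainder is 10, round up to i = 1. First occurrence in the window: #2 on 1993-09-09 (1×14 = 14 days in).
1993-12-19 is 115 days after the start; 115 ÷ 14 = 8 remainder 3. Last occurrence in the window: #9 on 1993-12-16.
Occurrences #2 through #9: 8 in total.

8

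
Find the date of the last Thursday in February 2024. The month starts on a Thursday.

February 2024 begins on a Thursday, so the first Thursday is February 1.
February 2024 has 29 days. Adding weeks: 1, 8, 15, 22, 29 — the last one ≤ 29 is the 29th.

February 29, 2024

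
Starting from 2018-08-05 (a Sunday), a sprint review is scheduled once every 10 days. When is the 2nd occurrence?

2018-08-15

The 2nd occurrence is 1 interval after the first: 1 × 10 = 10 days after 2018-08-05.
10 days later is 2018-08-15.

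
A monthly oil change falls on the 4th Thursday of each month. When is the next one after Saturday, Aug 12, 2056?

Aug 24, 2056

Aug 2056 starts on a Tuesday; its first Thursday is the 3rd, so the 4th Thursday is the 24th — Aug 24, 2056.
Aug 24, 2056 is after Aug 12, 2056, so that is the next one.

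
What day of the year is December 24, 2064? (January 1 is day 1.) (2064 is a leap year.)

359

Days in months before December: 31 + 29 + 31 + 30 + 31 + 30 + 31 + 31 + 30 + 31 + 30 = 335.
Plus 24 days into December → day 359.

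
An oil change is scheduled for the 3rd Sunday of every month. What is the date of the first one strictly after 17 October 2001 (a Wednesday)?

21 October 2001

October 2001 starts on a Monday; its first Sunday is the 7th, so the 3rd Sunday is the 21st — 21 October 2001.
21 October 2001 is after 17 October 2001, so that is the next one.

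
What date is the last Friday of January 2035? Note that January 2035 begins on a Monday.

January 2035 begins on a Monday, so the first Friday is January 5 (4 days later).
January 2035 has 31 days. Adding weeks: 5, 12, 19, 26 — the last one ≤ 31 is the 26th.

2035-01-26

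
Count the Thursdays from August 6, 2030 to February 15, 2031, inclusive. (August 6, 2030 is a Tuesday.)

28

August 6, 2030 is a Tuesday; the first Thursday on or after it is August 8, 2030 (2 days later).
From August 8, 2030 to February 15, 2031: 23 + 30 + 31 + 30 + 31 + 31 + 15 = 191 days (rest of August, September, October, November, December, January, February).
191 ÷ 7 = 27 full weeks with remainder 2, so 27 more Thursdays after the first → 28.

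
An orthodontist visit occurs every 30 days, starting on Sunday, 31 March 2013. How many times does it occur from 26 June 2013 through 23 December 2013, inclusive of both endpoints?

Occurrences land 30·i days after 31 March 2013 for i = 0, 1, 2, …
26 June 2013 is 87 days after the start; 87 ÷ 30 = 2 remainder 27; since the remainder is 27, round up to i = 3. First occurrence in the window: #4 on 29 June 2013 (3×30 = 90 days in).
23 December 2013 is 267 days after the start; 267 ÷ 30 = 8 remainder 27. Last occurrence in the window: #9 on 26 November 2013.
Occurrences #4 through #9: 6 in total.

6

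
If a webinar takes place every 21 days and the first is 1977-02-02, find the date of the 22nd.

The 22nd occurrence is 21 intervals after the first: 21 × 21 = 441 days after 1977-02-02.
February has 28 days — 26 days to the end of February leaves 415.
From end of February to end of 1977 is 306 days (109 left).
January has 31 days (78 left).
February has 28 days (50 left).
March has 31 days (19 left).
19 days into April → 1978-04-19.

1978-04-19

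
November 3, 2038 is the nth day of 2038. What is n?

307

Days in months before November: 31 + 28 + 31 + 30 + 31 + 30 + 31 + 31 + 30 + 31 = 304.
Plus 3 days into November → day 307.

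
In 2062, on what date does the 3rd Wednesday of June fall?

21 June 2062

June 2062 begins on a Thursday, so the first Wednesday is June 7 (6 days later).
The 3rd Wednesday is 2 weeks later: 7 + 14 = 21.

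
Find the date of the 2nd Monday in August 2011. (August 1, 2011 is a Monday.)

August 2011 begins on a Monday, so the first Monday is August 1.
The 2nd Monday is 1 weeks later: 1 + 7 = 8.

8 August 2011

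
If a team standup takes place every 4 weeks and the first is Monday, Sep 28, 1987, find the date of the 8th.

The 8th occurrence is 7 intervals after the first: 7 × 28 = 196 days after Sep 28, 1987.
Sep has 30 days — 2 days to the end of Sep leaves 194.
Oct has 31 days (163 left).
Nov has 30 days (133 left).
Dec has 31 days (102 left).
Jan has 31 days (71 left).
Feb has 29 days (42 left).
Mar has 31 days (11 left).
11 days into Apr → Apr 11, 1988.

Apr 11, 1988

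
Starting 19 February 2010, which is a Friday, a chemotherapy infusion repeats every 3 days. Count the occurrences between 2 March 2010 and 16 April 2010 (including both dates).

15

Occurrences land 3·i days after 19 February 2010 for i = 0, 1, 2, …
2 March 2010 is 11 days after the start; 11 ÷ 3 = 3 remainder 2; since the remainder is 2, round up to i = 4. First occurrence in the window: #5 on 3 March 2010 (4×3 = 12 days in).
16 April 2010 is 56 days after the start; 56 ÷ 3 = 18 remainder 2. Last occurrence in the window: #19 on 14 April 2010.
Occurrences #5 through #19: 15 in total.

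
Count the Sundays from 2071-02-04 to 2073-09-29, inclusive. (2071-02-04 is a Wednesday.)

2071-02-04 is a Wednesday; the first Sunday on or after it is 2071-02-08 (4 days later).
From 2071-02-08 to 2073-09-29: 326 + 366 + 272 = 964 days (rest of 2071, 2072, to 2073-09-29 in 2073).
964 ÷ 7 = 137 full weeks with remainder 5, so 137 more Sundays after the first → 138.

138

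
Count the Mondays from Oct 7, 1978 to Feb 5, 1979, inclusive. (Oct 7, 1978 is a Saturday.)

Oct 7, 1978 is a Saturday; the first Monday on or after it is Oct 9, 1978 (2 days later).
From Oct 9, 1978 to Feb 5, 1979: 22 + 30 + 31 + 31 + 5 = 119 days (rest of Oct, Nov, Dec, Jan, Feb).
119 ÷ 7 = 17 full weeks with remainder 0, so 17 more Mondays after the first → 18.

18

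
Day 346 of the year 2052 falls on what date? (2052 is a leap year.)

Dec 11, 2052

Jan has 31 days (346 − 31 = 315 remain).
Feb has 29 days (315 − 29 = 286 remain).
Mar has 31 days (286 − 31 = 255 remain).
Apr has 30 days (255 − 30 = 225 remain).
May has 31 days (225 − 31 = 194 remain).
Jun has 30 days (194 − 30 = 164 remain).
Jul has 31 days (164 − 31 = 133 remain).
Aug has 31 days (133 − 31 = 102 remain).
Sep has 30 days (102 − 30 = 72 remain).
Oct has 31 days (72 − 31 = 41 remain).
Nov has 30 days (41 − 30 = 11 remain).
11 into Dec → Dec 11.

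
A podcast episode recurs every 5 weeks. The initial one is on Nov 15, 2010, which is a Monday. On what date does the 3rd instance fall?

Jan 24, 2011

The 3rd occurrence is 2 intervals after the first: 2 × 35 = 70 days after Nov 15, 2010.
Nov has 30 days — 15 days to the end of Nov leaves 55.
Dec has 31 days (24 left).
24 days into Jan → Jan 24, 2011.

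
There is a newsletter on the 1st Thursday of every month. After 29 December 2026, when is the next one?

7 January 2027

December 2026 starts on a Tuesday, so its 1st Thursday is 3 December 2026 (2 days in).
That is not after 29 December 2026, so look at January 2027.
January 2027 starts on a Friday, so its 1st Thursday is 7 January 2027 (6 days in).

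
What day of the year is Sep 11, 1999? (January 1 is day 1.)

Days in months before Sep: 31 + 28 + 31 + 30 + 31 + 30 + 31 + 31 = 243.
Plus 11 days into Sep → day 254.

254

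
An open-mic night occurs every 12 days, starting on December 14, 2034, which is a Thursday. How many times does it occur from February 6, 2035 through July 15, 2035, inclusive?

Occurrences land 12·i days after December 14, 2034 for i = 0, 1, 2, …
February 6, 2035 is 54 days after the start; 54 ÷ 12 = 4 remainder 6; since the remainder is 6, round up to i = 5. First occurrence in the window: #6 on February 12, 2035 (5×12 = 60 days in).
July 15, 2035 is 213 days after the start; 213 ÷ 12 = 17 remainder 9. Last occurrence in the window: #18 on July 6, 2035.
Occurrences #6 through #18: 13 in total.

13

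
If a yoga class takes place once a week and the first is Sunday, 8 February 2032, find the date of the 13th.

The 13th occurrence is 12 intervals after the first: 12 × 7 = 84 days after 8 February 2032.
February has 29 days — 21 days to the end of February leaves 63.
March has 31 days (32 left).
April has 30 days (2 left).
2 days into May → 2 May 2032.

2 May 2032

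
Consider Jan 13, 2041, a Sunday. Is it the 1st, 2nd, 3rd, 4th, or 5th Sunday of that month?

Day 13 falls in week ⌈13/7⌉ of the month.
Days 1–7 hold the 1st Sunday, 8–14 the 2nd, 15–21 the 3rd, 22–28 the 4th, 29–31 the 5th.
13 is in the range for the 2nd.

2nd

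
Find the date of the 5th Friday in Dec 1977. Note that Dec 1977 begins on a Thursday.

Dec 30, 1977

Dec 1977 begins on a Thursday, so the first Friday is Dec 2 (1 day later).
The 5th Friday is 4 weeks later: 2 + 28 = 30.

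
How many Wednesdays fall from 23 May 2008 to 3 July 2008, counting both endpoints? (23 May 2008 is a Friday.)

6

23 May 2008 is a Friday; the first Wednesday on or after it is 28 May 2008 (5 days later).
From 28 May 2008 to 3 July 2008: 3 + 30 + 3 = 36 days (rest of May, June, July).
36 ÷ 7 = 5 full weeks with remainder 1, so 5 more Wednesdays after the first → 6.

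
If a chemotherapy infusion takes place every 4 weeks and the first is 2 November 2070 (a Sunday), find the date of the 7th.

19 April 2071

The 7th occurrence is 6 intervals after the first: 6 × 28 = 168 days after 2 November 2070.
November has 30 days — 28 days to the end of November leaves 140.
December has 31 days (109 left).
January has 31 days (78 left).
February has 28 days (50 left).
March has 31 days (19 left).
19 days into April → 19 April 2071.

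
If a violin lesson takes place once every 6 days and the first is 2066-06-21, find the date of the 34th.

2067-01-05

The 34th occurrence is 33 intervals after the first: 33 × 6 = 198 days after 2066-06-21.
June has 30 days — 9 days to the end of June leaves 189.
July has 31 days (158 left).
August has 31 days (127 left).
September has 30 days (97 left).
October has 31 days (66 left).
November has 30 days (36 left).
December has 31 days (5 left).
5 days into January → 2067-01-05.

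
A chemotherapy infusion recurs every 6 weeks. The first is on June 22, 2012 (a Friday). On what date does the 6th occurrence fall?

January 18, 2013

The 6th occurrence is 5 intervals after the first: 5 × 42 = 210 days after June 22, 2012.
June has 30 days — 8 days to the end of June leaves 202.
July has 31 days (171 left).
August has 31 days (140 left).
September has 30 days (110 left).
October has 31 days (79 left).
November has 30 days (49 left).
December has 31 days (18 left).
18 days into January → January 18, 2013.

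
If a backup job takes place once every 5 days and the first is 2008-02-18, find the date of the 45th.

The 45th occurrence is 44 intervals after the first: 44 × 5 = 220 days after 2008-02-18.
February has 29 days — 11 days to the end of February leaves 209.
March has 31 days (178 left).
April has 30 days (148 left).
May has 31 days (117 left).
June has 30 days (87 left).
July has 31 days (56 left).
August has 31 days (25 left).
25 days into September → 2008-09-25.

2008-09-25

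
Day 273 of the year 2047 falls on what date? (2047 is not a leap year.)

2047-09-30

January has 31 days (273 − 31 = 242 remain).
February has 28 days (242 − 28 = 214 remain).
March has 31 days (214 − 31 = 183 remain).
April has 30 days (183 − 30 = 153 remain).
May has 31 days (153 − 31 = 122 remain).
June has 30 days (122 − 30 = 92 remain).
July has 31 days (92 − 31 = 61 remain).
August has 31 days (61 − 31 = 30 remain).
30 into September → September 30.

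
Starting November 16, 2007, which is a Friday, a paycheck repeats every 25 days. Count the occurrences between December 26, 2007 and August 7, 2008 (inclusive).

9

Occurrences land 25·i days after November 16, 2007 for i = 0, 1, 2, …
December 26, 2007 is 40 days after the start; 40 ÷ 25 = 1 remainder 15; since the remainder is 15, round up to i = 2. First occurrence in the window: #3 on January 5, 2008 (2×25 = 50 days in).
August 7, 2008 is 265 days after the start; 265 ÷ 25 = 10 remainder 15. Last occurrence in the window: #11 on July 23, 2008.
Occurrences #3 through #11: 9 in total.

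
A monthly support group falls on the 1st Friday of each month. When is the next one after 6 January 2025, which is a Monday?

7 February 2025

January 2025 starts on a Wednesday, so its 1st Friday is 3 January 2025 (2 days in).
That is not after 6 January 2025, so look at February 2025.
February 2025 starts on a Saturday, so its 1st Friday is 7 February 2025 (6 days in).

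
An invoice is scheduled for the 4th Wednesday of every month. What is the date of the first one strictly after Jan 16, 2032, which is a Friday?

Jan 2032 starts on a Thursday; its first Wednesday is the 7th, so the 4th Wednesday is the 28th — Jan 28, 2032.
Jan 28, 2032 is after Jan 16, 2032, so that is the next one.

Jan 28, 2032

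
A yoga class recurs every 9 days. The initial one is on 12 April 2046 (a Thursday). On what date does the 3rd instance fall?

The 3rd occurrence is 2 intervals after the first: 2 × 9 = 18 days after 12 April 2046.
18 days later is 30 April 2046.

30 April 2046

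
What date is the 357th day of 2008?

January has 31 days (357 − 31 = 326 remain).
February has 29 days (326 − 29 = 297 remain).
March has 31 days (297 − 31 = 266 remain).
April has 30 days (266 − 30 = 236 remain).
May has 31 days (236 − 31 = 205 remain).
June has 30 days (205 − 30 = 175 remain).
July has 31 days (175 − 31 = 144 remain).
August has 31 days (144 − 31 = 113 remain).
September has 30 days (113 − 30 = 83 remain).
October has 31 days (83 − 31 = 52 remain).
November has 30 days (52 − 30 = 22 remain).
22 into December → December 22.

22 December 2008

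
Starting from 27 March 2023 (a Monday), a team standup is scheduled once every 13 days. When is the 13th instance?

The 13th occurrence is 12 intervals after the first: 12 × 13 = 156 days after 27 March 2023.
March has 31 days — 4 days to the end of March leaves 152.
April has 30 days (122 left).
May has 31 days (91 left).
June has 30 days (61 left).
July has 31 days (30 left).
30 days into August → 30 August 2023.

30 August 2023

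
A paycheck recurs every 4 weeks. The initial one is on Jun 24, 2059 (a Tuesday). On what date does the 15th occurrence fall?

Jul 20, 2060

The 15th occurrence is 14 intervals after the first: 14 × 28 = 392 days after Jun 24, 2059.
Jun has 30 days — 6 days to the end of Jun leaves 386.
Jul has 31 days (355 left).
Aug has 31 days (324 left).
Sep has 30 days (294 left).
Oct has 31 days (263 left).
Nov has 30 days (233 left).
Dec has 31 days (202 left).
Jan has 31 days (171 left).
Feb has 29 days (142 left).
Mar has 31 days (111 left).
Apr has 30 days (81 left).
May has 31 days (50 left).
Jun has 30 days (20 left).
20 days into Jul → Jul 20, 2060.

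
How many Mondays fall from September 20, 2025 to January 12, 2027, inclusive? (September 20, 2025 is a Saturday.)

69

September 20, 2025 is a Saturday; the first Monday on or after it is September 22, 2025 (2 days later).
From September 22, 2025 to January 12, 2027: 100 + 365 + 12 = 477 days (rest of 2025, 2026, to January 12, 2027 in 2027).
477 ÷ 7 = 68 full weeks with remainder 1, so 68 more Mondays after the first → 69.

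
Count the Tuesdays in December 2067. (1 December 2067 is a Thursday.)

4

1 December 2067 is a Thursday; the first Tuesday on or after it is 6 December 2067 (5 days later).
From 6 December 2067 to 31 December 2067 is 31 − 6 = 25 days.
25 ÷ 7 = 3 full weeks with remainder 4, so 3 more Tuesdays after the first → 4.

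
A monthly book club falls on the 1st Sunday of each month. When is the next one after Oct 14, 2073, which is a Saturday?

Oct 2073 starts on a Sunday, so its 1st Sunday is Oct 1, 2073.
That is not after Oct 14, 2073, so look at Nov 2073.
Nov 2073 starts on a Wednesday, so its 1st Sunday is Nov 5, 2073 (4 days in).

Nov 5, 2073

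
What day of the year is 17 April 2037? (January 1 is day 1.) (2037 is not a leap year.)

107

Days in months before April: 31 + 28 + 31 = 90.
Plus 17 days into April → day 107.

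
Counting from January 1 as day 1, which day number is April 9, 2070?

Days in months before April: 31 + 28 + 31 = 90.
Plus 9 days into April → day 99.

99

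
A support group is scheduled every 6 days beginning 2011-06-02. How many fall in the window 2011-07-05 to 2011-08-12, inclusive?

6

Occurrences land 6·i days after 2011-06-02 for i = 0, 1, 2, …
2011-07-05 is 33 days after the start; 33 ÷ 6 = 5 remainder 3; since the remainder is 3, round up to i = 6. First occurrence in the window: #7 on 2011-07-08 (6×6 = 36 days in).
2011-08-12 is 71 days after the start; 71 ÷ 6 = 11 remainder 5. Last occurrence in the window: #12 on 2011-08-07.
Occurrences #7 through #12: 6 in total.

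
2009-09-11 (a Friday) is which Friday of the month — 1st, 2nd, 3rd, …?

2nd

Day 11 falls in week ⌈11/7⌉ of the month.
Days 1–7 hold the 1st Friday, 8–14 the 2nd, 15–21 the 3rd, 22–28 the 4th, 29–31 the 5th.
11 is in the range for the 2nd.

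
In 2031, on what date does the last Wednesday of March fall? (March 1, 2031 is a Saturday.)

March 26, 2031

March 2031 begins on a Saturday, so the first Wednesday is March 5 (4 days later).
March 2031 has 31 days. Adding weeks: 5, 12, 19, 26 — the last one ≤ 31 is the 26th.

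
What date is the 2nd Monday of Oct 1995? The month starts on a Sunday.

Oct 9, 1995

Oct 1995 begins on a Sunday, so the first Monday is Oct 2 (1 day later).
The 2nd Monday is 1 weeks later: 2 + 7 = 9.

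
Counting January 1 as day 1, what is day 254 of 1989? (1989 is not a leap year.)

1989-09-11

January has 31 days (254 − 31 = 223 remain).
February has 28 days (223 − 28 = 195 remain).
March has 31 days (195 − 31 = 164 remain).
April has 30 days (164 − 30 = 134 remain).
May has 31 days (134 − 31 = 103 remain).
June has 30 days (103 − 30 = 73 remain).
July has 31 days (73 − 31 = 42 remain).
August has 31 days (42 − 31 = 11 remain).
11 into September → September 11.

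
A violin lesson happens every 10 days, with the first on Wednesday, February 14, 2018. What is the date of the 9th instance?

May 5, 2018

The 9th occurrence is 8 intervals after the first: 8 × 10 = 80 days after February 14, 2018.
February has 28 days — 14 days to the end of February leaves 66.
March has 31 days (35 left).
April has 30 days (5 left).
5 days into May → May 5, 2018.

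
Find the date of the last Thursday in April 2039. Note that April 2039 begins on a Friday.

April 2039 begins on a Friday, so the first Thursday is April 7 (6 days later).
April 2039 has 30 days. Adding weeks: 7, 14, 21, 28 — the last one ≤ 30 is the 28th.

April 28, 2039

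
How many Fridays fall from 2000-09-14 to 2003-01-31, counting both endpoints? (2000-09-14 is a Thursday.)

125

2000-09-14 is a Thursday; the first Friday on or after it is 2000-09-15 (1 day later).
From 2000-09-15 to 2003-01-31: 107 + 365 + 365 + 31 = 868 days (rest of 2000, 2001, 2002, to 2003-01-31 in 2003).
868 ÷ 7 = 124 full weeks with remainder 0, so 124 more Fridays after the first → 125.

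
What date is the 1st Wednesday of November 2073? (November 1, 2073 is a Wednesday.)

November 2073 begins on a Wednesday, so the first Wednesday is November 1.

1 November 2073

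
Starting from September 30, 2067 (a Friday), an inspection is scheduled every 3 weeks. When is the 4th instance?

The 4th occurrence is 3 intervals after the first: 3 × 21 = 63 days after September 30, 2067.
September has 30 days — 0 days to the end of September leaves 63.
October has 31 days (32 left).
November has 30 days (2 left).
2 days into December → December 2, 2067.

December 2, 2067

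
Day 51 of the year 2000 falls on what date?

Jan has 31 days (51 − 31 = 20 remain).
20 into Feb → Feb 20.

Feb 20, 2000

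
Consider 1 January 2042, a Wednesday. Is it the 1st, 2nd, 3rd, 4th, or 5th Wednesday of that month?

Day 1 falls in week ⌈1/7⌉ of the month.
Days 1–7 hold the 1st Wednesday, 8–14 the 2nd, 15–21 the 3rd, 22–28 the 4th, 29–31 the 5th.
1 is in the range for the 1st.

1st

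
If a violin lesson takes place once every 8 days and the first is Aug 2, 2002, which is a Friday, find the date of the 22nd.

The 22nd occurrence is 21 intervals after the first: 21 × 8 = 168 days after Aug 2, 2002.
Aug has 31 days — 29 days to the end of Aug leaves 139.
Sep has 30 days (109 left).
Oct has 31 days (78 left).
Nov has 30 days (48 left).
Dec has 31 days (17 left).
17 days into Jan → Jan 17, 2003.

Jan 17, 2003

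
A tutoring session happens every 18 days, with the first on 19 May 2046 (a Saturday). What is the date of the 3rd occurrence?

The 3rd occurrence is 2 intervals after the first: 2 × 18 = 36 days after 19 May 2046.
May has 31 days — 12 days to the end of May leaves 24.
24 days into June → 24 June 2046.

24 June 2046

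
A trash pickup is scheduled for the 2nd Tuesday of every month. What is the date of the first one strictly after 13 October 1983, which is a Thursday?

8 November 1983

October 1983 starts on a Saturday; its first Tuesday is the 4th, so the 2nd Tuesday is the 11th — 11 October 1983.
That is not after 13 October 1983, so look at November 1983.
November 1983 starts on a Tuesday; its first Tuesday is the 1st, so the 2nd Tuesday is the 8th — 8 November 1983.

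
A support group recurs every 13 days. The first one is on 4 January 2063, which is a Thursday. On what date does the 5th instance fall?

25 February 2063

The 5th occurrence is 4 intervals after the first: 4 × 13 = 52 days after 4 January 2063.
January has 31 days — 27 days to the end of January leaves 25.
25 days into February → 25 February 2063.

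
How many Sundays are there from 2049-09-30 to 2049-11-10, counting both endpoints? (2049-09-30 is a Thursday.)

6

2049-09-30 is a Thursday; the first Sunday on or after it is 2049-10-03 (3 days later).
From 2049-10-03 to 2049-11-10: 28 + 10 = 38 days (rest of October, November).
38 ÷ 7 = 5 full weeks with remainder 3, so 5 more Sundays after the first → 6.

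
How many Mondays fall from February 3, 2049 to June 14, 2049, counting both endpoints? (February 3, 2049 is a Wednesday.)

19

February 3, 2049 is a Wednesday; the first Monday on or after it is February 8, 2049 (5 days later).
From February 8, 2049 to June 14, 2049: 20 + 31 + 30 + 31 + 14 = 126 days (rest of February, March, April, May, June).
126 ÷ 7 = 18 full weeks with remainder 0, so 18 more Mondays after the first → 19.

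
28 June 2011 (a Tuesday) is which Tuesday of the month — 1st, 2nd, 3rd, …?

Day 28 falls in week ⌈28/7⌉ of the month.
Days 1–7 hold the 1st Tuesday, 8–14 the 2nd, 15–21 the 3rd, 22–28 the 4th, 29–31 the 5th.
28 is in the range for the 4th.

4th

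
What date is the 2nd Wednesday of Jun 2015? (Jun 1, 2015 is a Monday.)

Jun 2015 begins on a Monday, so the first Wednesday is Jun 3 (2 days later).
The 2nd Wednesday is 1 weeks later: 3 + 7 = 10.

Jun 10, 2015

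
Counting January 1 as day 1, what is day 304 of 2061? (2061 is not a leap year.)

31 October 2061

January has 31 days (304 − 31 = 273 remain).
February has 28 days (273 − 28 = 245 remain).
March has 31 days (245 − 31 = 214 remain).
April has 30 days (214 − 30 = 184 remain).
May has 31 days (184 − 31 = 153 remain).
June has 30 days (153 − 30 = 123 remain).
July has 31 days (123 − 31 = 92 remain).
August has 31 days (92 − 31 = 61 remain).
September has 30 days (61 − 30 = 31 remain).
31 into October → October 31.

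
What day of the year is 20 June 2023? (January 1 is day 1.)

Days in months before June: 31 + 28 + 31 + 30 + 31 = 151.
Plus 20 days into June → day 171.

171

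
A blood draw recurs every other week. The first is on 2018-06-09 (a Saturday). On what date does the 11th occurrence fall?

The 11th occurrence is 10 intervals after the first: 10 × 14 = 140 days after 2018-06-09.
June has 30 days — 21 days to the end of June leaves 119.
July has 31 days (88 left).
August has 31 days (57 left).
September has 30 days (27 left).
27 days into October → 2018-10-27.

2018-10-27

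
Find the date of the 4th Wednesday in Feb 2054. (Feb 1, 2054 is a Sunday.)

Feb 2054 begins on a Sunday, so the first Wednesday is Feb 4 (3 days later).
The 4th Wednesday is 3 weeks later: 4 + 21 = 25.

Feb 25, 2054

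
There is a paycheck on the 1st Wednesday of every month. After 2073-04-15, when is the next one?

2073-05-03

April 2073 starts on a Saturday, so its 1st Wednesday is 2073-04-05 (4 days in).
That is not after 2073-04-15, so look at May 2073.
May 2073 starts on a Monday, so its 1st Wednesday is 2073-05-03 (2 days in).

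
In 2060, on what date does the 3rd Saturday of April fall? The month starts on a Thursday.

April 2060 begins on a Thursday, so the first Saturday is April 3 (2 days later).
The 3rd Saturday is 2 weeks later: 3 + 14 = 17.

2060-04-17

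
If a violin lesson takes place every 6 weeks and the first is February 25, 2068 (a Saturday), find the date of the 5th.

The 5th occurrence is 4 intervals after the first: 4 × 42 = 168 days after February 25, 2068.
February has 29 days — 4 days to the end of February leaves 164.
March has 31 days (133 left).
April has 30 days (103 left).
May has 31 days (72 left).
June has 30 days (42 left).
July has 31 days (11 left).
11 days into August → August 11, 2068.

August 11, 2068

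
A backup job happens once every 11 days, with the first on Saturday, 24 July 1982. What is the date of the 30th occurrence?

The 30th occurrence is 29 intervals after the first: 29 × 11 = 319 days after 24 July 1982.
July has 31 days — 7 days to the end of July leaves 312.
August has 31 days (281 left).
September has 30 days (251 left).
October has 31 days (220 left).
November has 30 days (190 left).
December has 31 days (159 left).
January has 31 days (128 left).
February has 28 days (100 left).
March has 31 days (69 left).
April has 30 days (39 left).
May has 31 days (8 left).
8 days into June → 8 June 1983.

8 June 1983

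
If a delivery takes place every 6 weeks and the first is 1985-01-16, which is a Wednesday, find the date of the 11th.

The 11th occurrence is 10 intervals after the first: 10 × 42 = 420 days after 1985-01-16.
January has 31 days — 15 days to the end of January leaves 405.
From end of January to end of 1985 is 334 days (71 left).
January has 31 days (40 left).
February has 28 days (12 left).
12 days into March → 1986-03-12.

1986-03-12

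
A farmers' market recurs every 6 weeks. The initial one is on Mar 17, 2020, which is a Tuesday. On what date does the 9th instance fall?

Feb 16, 2021

The 9th occurrence is 8 intervals after the first: 8 × 42 = 336 days after Mar 17, 2020.
Mar has 31 days — 14 days to the end of Mar leaves 322.
Apr has 30 days (292 left).
May has 31 days (261 left).
Jun has 30 days (231 left).
Jul has 31 days (200 left).
Aug has 31 days (169 left).
Sep has 30 days (139 left).
Oct has 31 days (108 left).
Nov has 30 days (78 left).
Dec has 31 days (47 left).
Jan has 31 days (16 left).
16 days into Feb → Feb 16, 2021.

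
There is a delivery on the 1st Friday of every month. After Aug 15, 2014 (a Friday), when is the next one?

Aug 2014 starts on a Friday, so its 1st Friday is Aug 1, 2014.
That is not after Aug 15, 2014, so look at Sep 2014.
Sep 2014 starts on a Monday, so its 1st Friday is Sep 5, 2014 (4 days in).

Sep 5, 2014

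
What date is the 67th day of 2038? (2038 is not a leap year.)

March 8, 2038

January has 31 days (67 − 31 = 36 remain).
February has 28 days (36 − 28 = 8 remain).
8 into March → March 8.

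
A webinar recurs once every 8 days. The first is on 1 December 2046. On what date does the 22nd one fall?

The 22nd occurrence is 21 intervals after the first: 21 × 8 = 168 days after 1 December 2046.
December has 31 days — 30 days to the end of December leaves 138.
January has 31 days (107 left).
February has 28 days (79 left).
March has 31 days (48 left).
April has 30 days (18 left).
18 days into May → 18 May 2047.

18 May 2047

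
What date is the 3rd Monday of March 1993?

The first Monday of March 1993 is March 1.
The 3rd Monday is 2 weeks later: 1 + 14 = 15.

March 15, 1993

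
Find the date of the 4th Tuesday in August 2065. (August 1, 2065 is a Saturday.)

25 August 2065

August 2065 begins on a Saturday, so the first Tuesday is August 4 (3 days later).
The 4th Tuesday is 3 weeks later: 4 + 21 = 25.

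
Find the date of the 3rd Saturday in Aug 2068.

Aug 2068 begins on a Wednesday, so the first Saturday is Aug 4 (3 days later).
The 3rd Saturday is 2 weeks later: 4 + 14 = 18.

Aug 18, 2068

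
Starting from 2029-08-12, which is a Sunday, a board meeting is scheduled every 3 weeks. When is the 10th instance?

2030-02-17

The 10th occurrence is 9 intervals after the first: 9 × 21 = 189 days after 2029-08-12.
August has 31 days — 19 days to the end of August leaves 170.
September has 30 days (140 left).
October has 31 days (109 left).
November has 30 days (79 left).
December has 31 days (48 left).
January has 31 days (17 left).
17 days into February → 2030-02-17.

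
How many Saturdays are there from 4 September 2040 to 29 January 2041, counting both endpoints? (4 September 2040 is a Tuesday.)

21

4 September 2040 is a Tuesday; the first Saturday on or after it is 8 September 2040 (4 days later).
From 8 September 2040 to 29 January 2041: 22 + 31 + 30 + 31 + 29 = 143 days (rest of September, October, November, December, January).
143 ÷ 7 = 20 full weeks with remainder 3, so 20 more Saturdays after the first → 21.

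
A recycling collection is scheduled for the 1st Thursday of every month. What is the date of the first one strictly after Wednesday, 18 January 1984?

2 February 1984

January 1984 starts on a Sunday, so its 1st Thursday is 5 January 1984 (4 days in).
That is not after 18 January 1984, so look at February 1984.
February 1984 starts on a Wednesday, so its 1st Thursday is 2 February 1984 (1 day in).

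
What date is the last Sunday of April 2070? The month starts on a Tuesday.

April 2070 begins on a Tuesday, so the first Sunday is April 6 (5 days later).
April 2070 has 30 days. Adding weeks: 6, 13, 20, 27 — the last one ≤ 30 is the 27th.

27 April 2070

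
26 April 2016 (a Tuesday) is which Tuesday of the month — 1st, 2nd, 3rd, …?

Day 26 falls in week ⌈26/7⌉ of the month.
Days 1–7 hold the 1st Tuesday, 8–14 the 2nd, 15–21 the 3rd, 22–28 the 4th, 29–31 the 5th.
26 is in the range for the 4th.

4th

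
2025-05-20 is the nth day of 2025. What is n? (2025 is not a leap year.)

Days in months before May: 31 + 28 + 31 + 30 = 120.
Plus 20 days into May → day 140.

140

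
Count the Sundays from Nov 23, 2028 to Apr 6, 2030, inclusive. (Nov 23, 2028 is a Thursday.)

71

Nov 23, 2028 is a Thursday; the first Sunday on or after it is Nov 26, 2028 (3 days later).
From Nov 26, 2028 to Apr 6, 2030: 35 + 365 + 96 = 496 days (rest of 2028, 2029, to Apr 6, 2030 in 2030).
496 ÷ 7 = 70 full weeks with remainder 6, so 70 more Sundays after the first → 71.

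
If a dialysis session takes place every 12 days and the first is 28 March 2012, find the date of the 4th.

3 May 2012

The 4th occurrence is 3 intervals after the first: 3 × 12 = 36 days after 28 March 2012.
March has 31 days — 3 days to the end of March leaves 33.
April has 30 days (3 left).
3 days into May → 3 May 2012.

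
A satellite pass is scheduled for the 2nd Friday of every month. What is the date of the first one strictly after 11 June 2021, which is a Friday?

June 2021 starts on a Tuesday; its first Friday is the 4th, so the 2nd Friday is the 11th — 11 June 2021.
That is not after 11 June 2021, so look at July 2021.
July 2021 starts on a Thursday; its first Friday is the 2nd, so the 2nd Friday is the 9th — 9 July 2021.

9 July 2021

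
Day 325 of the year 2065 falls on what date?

21 November 2065

January has 31 days (325 − 31 = 294 remain).
February has 28 days (294 − 28 = 266 remain).
March has 31 days (266 − 31 = 235 remain).
April has 30 days (235 − 30 = 205 remain).
May has 31 days (205 − 31 = 174 remain).
June has 30 days (174 − 30 = 144 remain).
July has 31 days (144 − 31 = 113 remain).
August has 31 days (113 − 31 = 82 remain).
September has 30 days (82 − 30 = 52 remain).
October has 31 days (52 − 31 = 21 remain).
21 into November → November 21.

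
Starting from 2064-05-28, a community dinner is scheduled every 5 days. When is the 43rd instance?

The 43rd occurrence is 42 intervals after the first: 42 × 5 = 210 days after 2064-05-28.
May has 31 days — 3 days to the end of May leaves 207.
June has 30 days (177 left).
July has 31 days (146 left).
August has 31 days (115 left).
September has 30 days (85 left).
October has 31 days (54 left).
November has 30 days (24 left).
24 days into December → 2064-12-24.

2064-12-24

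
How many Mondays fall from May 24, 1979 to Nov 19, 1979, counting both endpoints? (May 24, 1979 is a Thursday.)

26

May 24, 1979 is a Thursday; the first Monday on or after it is May 28, 1979 (4 days later).
From May 28, 1979 to Nov 19, 1979: 3 + 30 + 31 + 31 + 30 + 31 + 19 = 175 days (rest of May, Jun, Jul, Aug, Sep, Oct, Nov).
175 ÷ 7 = 25 full weeks with remainder 0, so 25 more Mondays after the first → 26.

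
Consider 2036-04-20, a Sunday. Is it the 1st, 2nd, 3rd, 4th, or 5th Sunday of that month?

3rd

Day 20 falls in week ⌈20/7⌉ of the month.
Days 1–7 hold the 1st Sunday, 8–14 the 2nd, 15–21 the 3rd, 22–28 the 4th, 29–31 the 5th.
20 is in the range for the 3rd.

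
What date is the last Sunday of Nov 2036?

Nov 30, 2036

Nov 2036 begins on a Saturday, so the first Sunday is Nov 2 (1 day later).
Nov 2036 has 30 days. Adding weeks: 2, 9, 16, 23, 30 — the last one ≤ 30 is the 30th.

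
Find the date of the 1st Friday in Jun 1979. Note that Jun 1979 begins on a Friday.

Jun 1979 begins on a Friday, so the first Friday is Jun 1.

Jun 1, 1979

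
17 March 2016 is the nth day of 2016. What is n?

77

Days in months before March: 31 + 29 = 60.
Plus 17 days into March → day 77.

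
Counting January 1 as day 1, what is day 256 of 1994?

January has 31 days (256 − 31 = 225 remain).
February has 28 days (225 − 28 = 197 remain).
March has 31 days (197 − 31 = 166 remain).
April has 30 days (166 − 30 = 136 remain).
May has 31 days (136 − 31 = 105 remain).
June has 30 days (105 − 30 = 75 remain).
July has 31 days (75 − 31 = 44 remain).
August has 31 days (44 − 31 = 13 remain).
13 into September → September 13.

13 September 1994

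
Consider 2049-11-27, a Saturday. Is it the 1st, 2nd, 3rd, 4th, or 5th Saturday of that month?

4th

Day 27 falls in week ⌈27/7⌉ of the month.
Days 1–7 hold the 1st Saturday, 8–14 the 2nd, 15–21 the 3rd, 22–28 the 4th, 29–31 the 5th.
27 is in the range for the 4th.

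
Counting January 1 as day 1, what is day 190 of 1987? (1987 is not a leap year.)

9 July 1987

January has 31 days (190 − 31 = 159 remain).
February has 28 days (159 − 28 = 131 remain).
March has 31 days (131 − 31 = 100 remain).
April has 30 days (100 − 30 = 70 remain).
May has 31 days (70 − 31 = 39 remain).
June has 30 days (39 − 30 = 9 remain).
9 into July → July 9.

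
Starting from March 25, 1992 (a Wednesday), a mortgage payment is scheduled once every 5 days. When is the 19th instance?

June 23, 1992

The 19th occurrence is 18 intervals after the first: 18 × 5 = 90 days after March 25, 1992.
March has 31 days — 6 days to the end of March leaves 84.
April has 30 days (54 left).
May has 31 days (23 left).
23 days into June → June 23, 1992.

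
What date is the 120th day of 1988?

January has 31 days (120 − 31 = 89 remain).
February has 29 days (89 − 29 = 60 remain).
March has 31 days (60 − 31 = 29 remain).
29 into April → April 29.

April 29, 1988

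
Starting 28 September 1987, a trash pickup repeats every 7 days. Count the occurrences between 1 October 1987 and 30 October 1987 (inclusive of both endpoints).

Occurrences land 7·i days after 28 September 1987 for i = 0, 1, 2, …
1 October 1987 is 3 days after the start; 3 ÷ 7 = 0 remainder 3; since the remainder is 3, round up to i = 1. First occurrence in the window: #2 on 5 October 1987 (1×7 = 7 days in).
30 October 1987 is 32 days after the start; 32 ÷ 7 = 4 remainder 4. Last occurrence in the window: #5 on 26 October 1987.
Occurrences #2 through #5: 4 in total.

4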